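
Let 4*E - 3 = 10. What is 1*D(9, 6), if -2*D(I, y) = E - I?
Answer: 23/8 ≈ 2.8750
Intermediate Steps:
E = 13/4 (E = ¾ + (¼)*10 = ¾ + 5/2 = 13/4 ≈ 3.2500)
D(I, y) = -13/8 + I/2 (D(I, y) = -(13/4 - I)/2 = -13/8 + I/2)
1*D(9, 6) = 1*(-13/8 + (½)*9) = 1*(-13/8 + 9/2) = 1*(23/8) = 23/8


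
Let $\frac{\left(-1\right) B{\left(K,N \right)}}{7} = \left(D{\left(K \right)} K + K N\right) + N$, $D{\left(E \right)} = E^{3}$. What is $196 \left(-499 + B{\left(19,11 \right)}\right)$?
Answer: $-179200056$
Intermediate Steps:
$B{\left(K,N \right)} = - 7 N - 7 K^{4} - 7 K N$ ($B{\left(K,N \right)} = - 7 \left(\left(K^{3} K + K N\right) + N\right) = - 7 \left(\left(K^{4} + K N\right) + N\right) = - 7 \left(N + K^{4} + K N\right) = - 7 N - 7 K^{4} - 7 K N$)
$196 \left(-499 + B{\left(19,11 \right)}\right) = 196 \left(-499 - \left(77 + 1463 + 912247\right)\right) = 196 \left(-499 - 913787\right) = 196 \left(-914286\right) = -179200056$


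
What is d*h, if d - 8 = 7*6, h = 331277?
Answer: 16563850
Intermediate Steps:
d = 50 (d = 8 + 7*6 = 8 + 42 = 50)
d*h = 50*331277 = 16563850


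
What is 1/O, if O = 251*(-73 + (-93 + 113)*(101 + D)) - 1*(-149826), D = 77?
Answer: 1/1025063 ≈ 9.7555e-7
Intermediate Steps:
O = 1025063 (O = 251*(-73 + (-93 + 113)*(101 + 77)) - 1*(-149826) = 251*(-73 + 20*178) + 149826 = 251*(-73 + 3560) + 149826 = 251*3487 + 149826 = 875237 + 149826 = 1025063)
1/O = 1/1025063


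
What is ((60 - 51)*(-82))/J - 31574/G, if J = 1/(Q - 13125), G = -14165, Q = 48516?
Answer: -369969342496/14165 ≈ -2.6119e+7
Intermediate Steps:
J = 1/35391 (J = 1/(48516 - 13125) = 1/35391 ≈ 2.8256e-5)
((60 - 51)*(-82))/J - 31574/G = ((60 - 51)*(-82))/(1/35391) - 31574/(-14165) = (9*(-82))*35391 - 31574*(-1/14165) = -738*35391 + 31574/14165 = -26118558 + 31574/14165 = -369969342496/14165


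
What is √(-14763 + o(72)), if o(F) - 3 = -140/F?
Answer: I*√531430/6 ≈ 121.5*I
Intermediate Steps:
o(F) = 3 - 140/F
√(-14763 + o(72)) = √(-14763 + (3 - 140/72)) = √(-14763 + (3 - 140*1/72)) = √(-14763 + (3 - 35/18)) = √(-14763 + 19/18) = √(-265715/18) = I*√531430/6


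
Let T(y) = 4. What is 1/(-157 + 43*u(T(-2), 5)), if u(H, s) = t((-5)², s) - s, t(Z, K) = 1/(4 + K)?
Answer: -9/3305 ≈ -0.0027231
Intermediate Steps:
u(H, s) = 1/(4 + s) - s
1/(-157 + 43*u(T(-2), 5)) = 1/(-157 + 43*((1 - 1*5*(4 + 5))/(4 + 5))) = 1/(-157 + 43*((1 - 1*5*9)/9)) = 1/(-157 + 43*((1 - 45)/9)) = 1/(-157 + 43*((⅑)*(-44))) = 1/(-157 + 43*(-44/9)) = 1/(-157 - 1892/9) = 1/(-3305/9) = -9/3305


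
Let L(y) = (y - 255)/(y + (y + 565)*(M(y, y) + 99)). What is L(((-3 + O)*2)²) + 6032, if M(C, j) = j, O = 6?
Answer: 163207751/27057 ≈ 6032.0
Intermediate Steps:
L(y) = (-255 + y)/(y + (99 + y)*(565 + y)) (L(y) = (y - 255)/(y + (y + 565)*(y + 99)) = (-255 + y)/(y + (565 + y)*(99 + y)) = (-255 + y)/(y + (99 + y)*(565 + y)))
L(((-3 + O)*2)²) + 6032 = (-255 + ((-3 + 6)*2)²)/(55935 + (((-3 + 6)*2)²)² + 665*((-3 + 6)*2)²) + 6032 = (-255 + (3*2)²)/(55935 + ((3*2)²)² + 665*(3*2)²) + 6032 = (-255 + 6²)/(55935 + (6²)² + 665*6²) + 6032 = (-255 + 36)/(55935 + 36² + 665*36) + 6032 = -219/(55935 + 1296 + 23940) + 6032 = -219/81171 + 6032 = (1/81171)*(-219) + 6032 = -73/27057 + 6032 = 163207751/27057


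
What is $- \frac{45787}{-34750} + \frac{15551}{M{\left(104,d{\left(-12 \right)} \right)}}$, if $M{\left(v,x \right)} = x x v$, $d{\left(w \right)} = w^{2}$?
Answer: $\frac{49641038689}{37469952000} \approx 1.3248$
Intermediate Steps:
$M{\left(v,x \right)} = v x^{2}$ ($M{\left(v,x \right)} = x^{2} v = v x^{2}$)
$- \frac{45787}{-34750} + \frac{15551}{M{\left(104,d{\left(-12 \right)} \right)}} = - \frac{45787}{-34750} + \frac{15551}{104 \left(\left(-12\right)^{2}\right)^{2}} = \left(-45787\right) \left(- \frac{1}{34750}\right) + \frac{15551}{104 \cdot 144^{2}} = \frac{45787}{34750} + \frac{15551}{104 \cdot 20736} = \frac{45787}{34750} + \frac{15551}{2156544} = \frac{49641038689}{37469952000}$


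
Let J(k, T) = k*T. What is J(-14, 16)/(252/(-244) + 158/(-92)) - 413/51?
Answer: 28868623/393567 ≈ 73.351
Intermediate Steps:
J(k, T) = T*k
J(-14, 16)/(252/(-244) + 158/(-92)) - 413/51 = (16*(-14))/(252/(-244) + 158/(-92)) - 413/51 = -224/(252*(-1/244) + 158*(-1/92)) - 413*1/51 = -224/(-63/61 - 79/46) - 413/51 = -224/(-7717/2806) - 413/51 = -224*(-2806/7717) - 413/51 = 628544/7717 - 413/51 = 28868623/393567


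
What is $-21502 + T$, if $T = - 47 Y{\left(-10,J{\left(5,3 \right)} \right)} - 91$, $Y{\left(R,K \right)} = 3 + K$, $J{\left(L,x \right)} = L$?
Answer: $-21969$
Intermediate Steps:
$T = -467$ ($T = - 47 \left(3 + 5\right) - 91 = \left(-47\right) 8 - 91 = -376 - 91 = -467$)
$-21502 + T = -21502 - 467 = -21969$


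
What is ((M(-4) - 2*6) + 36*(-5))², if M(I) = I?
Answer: 38416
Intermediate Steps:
((M(-4) - 2*6) + 36*(-5))² = ((-4 - 2*6) + 36*(-5))² = ((-4 - 12) - 180)² = (-16 - 180)² = (-196)² = 38416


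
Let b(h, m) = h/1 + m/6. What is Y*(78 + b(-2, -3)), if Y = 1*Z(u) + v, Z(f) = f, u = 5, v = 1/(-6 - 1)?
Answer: 2567/7 ≈ 366.71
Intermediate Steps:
v = -1/7 (v = 1/(-7) = -1/7 ≈ -0.14286)
b(h, m) = h + m/6 (b(h, m) = h*1 + m*(1/6) = h + m/6)
Y = 34/7 (Y = 1*5 - 1/7 = 5 - 1/7 = 34/7 ≈ 4.8571)
Y*(78 + b(-2, -3)) = 34*(78 + (-2 + (1/6)*(-3)))/7 = 34*(78 + (-2 - 1/2))/7 = 34*(78 - 5/2)/7 = (34/7)*(151/2) = 2567/7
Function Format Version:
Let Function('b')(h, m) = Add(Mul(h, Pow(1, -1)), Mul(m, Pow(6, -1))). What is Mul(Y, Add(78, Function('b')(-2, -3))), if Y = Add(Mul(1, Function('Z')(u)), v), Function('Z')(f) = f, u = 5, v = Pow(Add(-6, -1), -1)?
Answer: Rational(2567, 7) ≈ 366.71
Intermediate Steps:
v = Rational(-1, 7) (v = Pow(-7, -1) = Rational(-1, 7) ≈ -0.14286)
Function('b')(h, m) = Add(h, Mul(Rational(1, 6), m)) (Function('b')(h, m) = Add(Mul(h, 1), Mul(m, Rational(1, 6))) = Add(h, Mul(Rational(1, 6), m)))
Y = Rational(34, 7) (Y = Add(Mul(1, 5), Rational(-1, 7)) = Add(5, Rational(-1, 7)) = Rational(34, 7) ≈ 4.8571)
Mul(Y, Add(78, Function('b')(-2, -3))) = Mul(Rational(34, 7), Add(78, Add(-2, Mul(Rational(1, 6), -3)))) = Mul(Rational(34, 7), Add(78, Add(-2, Rational(-1, 2)))) = Mul(Rational(34, 7), Add(78, Rational(-5, 2))) = Mul(Rational(34, 7), Rational(151, 2)) = Rational(2567, 7)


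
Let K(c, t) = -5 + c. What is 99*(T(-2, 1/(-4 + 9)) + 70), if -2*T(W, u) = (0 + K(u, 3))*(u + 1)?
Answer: 180378/25 ≈ 7215.1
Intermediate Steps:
T(W, u) = -(1 + u)*(-5 + u)/2 (T(W, u) = -(0 + (-5 + u))*(u + 1)/2 = -(-5 + u)*(1 + u)/2 = -(1 + u)*(-5 + u)/2)
99*(T(-2, 1/(-4 + 9)) + 70) = 99*(-(1 + 1/(-4 + 9))*(-5 + 1/(-4 + 9))/2 + 70) = 99*(-(1 + 1/5)*(-5 + 1/5)/2 + 70) = 99*(-(1 + ⅕)*(-5 + ⅕)/2 + 70) = 99*(-½*6/5*(-24/5) + 70) = 99*(72/25 + 70) = 99*(1822/25) = 180378/25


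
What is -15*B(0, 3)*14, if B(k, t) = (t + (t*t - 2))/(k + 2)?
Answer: -1050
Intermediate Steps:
B(k, t) = (-2 + t + t**2)/(2 + k) (B(k, t) = (t + (t**2 - 2))/(2 + k) = (t + (-2 + t**2))/(2 + k) = (-2 + t + t**2)/(2 + k))
-15*B(0, 3)*14 = -15*(-2 + 3 + 3**2)/(2 + 0)*14 = -15*(-2 + 3 + 9)/2*14 = -15*10/2*14 = -15*5*14 = -75*14 = -1050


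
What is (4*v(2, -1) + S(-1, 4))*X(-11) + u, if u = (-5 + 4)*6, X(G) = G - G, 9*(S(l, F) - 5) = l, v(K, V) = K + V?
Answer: -6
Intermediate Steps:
S(l, F) = 5 + l/9
X(G) = 0
u = -6 (u = -1*6 = -6)
(4*v(2, -1) + S(-1, 4))*X(-11) + u = (4*(2 - 1) + (5 + (⅑)*(-1)))*0 - 6 = (4*1 + (5 - ⅑))*0 - 6 = (4 + 44/9)*0 - 6 = (80/9)*0 - 6 = 0 - 6 = -6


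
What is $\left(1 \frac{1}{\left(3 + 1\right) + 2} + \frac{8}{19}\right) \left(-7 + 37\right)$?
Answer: $\frac{335}{19} \approx 17.632$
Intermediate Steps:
$\left(1 \frac{1}{\left(3 + 1\right) + 2} + \frac{8}{19}\right) \left(-7 + 37\right) = \left(1 \frac{1}{4 + 2} + 8 \cdot \frac{1}{19}\right) 30 = \left(1 \cdot \frac{1}{6} + \frac{8}{19}\right) 30 = \left(\frac{1}{6} + \frac{8}{19}\right) 30 = \frac{67}{114} \cdot 30 = \frac{335}{19}$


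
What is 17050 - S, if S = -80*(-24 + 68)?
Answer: 20570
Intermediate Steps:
S = -3520 (S = -80*44 = -3520)
17050 - S = 17050 - 1*(-3520) = 17050 + 3520 = 20570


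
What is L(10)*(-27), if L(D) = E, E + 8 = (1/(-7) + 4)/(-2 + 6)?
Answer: 5319/28 ≈ 189.96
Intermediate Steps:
E = -197/28 (E = -8 + (1/(-7) + 4)/(-2 + 6) = -8 + (1*(-1/7) + 4)/4 = -8 + (-1/7 + 4)*(1/4) = -8 + (27/7)*(1/4) = -8 + 27/28 = -197/28 ≈ -7.0357)
L(D) = -197/28
L(10)*(-27) = -197/28*(-27) = 5319/28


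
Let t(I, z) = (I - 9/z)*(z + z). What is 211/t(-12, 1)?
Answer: -211/42 ≈ -5.0238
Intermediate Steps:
t(I, z) = 2*z*(I - 9/z) (t(I, z) = (I - 9/z)*(2*z) = 2*z*(I - 9/z))
211/t(-12, 1) = 211/(-18 + 2*(-12)*1) = 211/(-18 - 24) = 211/(-42) = 211*(-1/42) = -211/42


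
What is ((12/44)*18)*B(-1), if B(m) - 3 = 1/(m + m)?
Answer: 135/11 ≈ 12.273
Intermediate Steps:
B(m) = 3 + 1/(2*m) (B(m) = 3 + 1/(m + m) = 3 + 1/(2*m))
((12/44)*18)*B(-1) = ((12/44)*18)*(3 + (½)/(-1)) = ((12*(1/44))*18)*(3 + (½)*(-1)) = ((3/11)*18)*(3 - ½) = (54/11)*(5/2) = 135/11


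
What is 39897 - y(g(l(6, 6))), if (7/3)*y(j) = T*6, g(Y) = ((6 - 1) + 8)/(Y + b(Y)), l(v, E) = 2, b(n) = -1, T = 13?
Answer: 279045/7 ≈ 39864.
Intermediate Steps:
g(Y) = 13/(-1 + Y) (g(Y) = ((6 - 1) + 8)/(Y - 1) = (5 + 8)/(-1 + Y) = 13/(-1 + Y))
y(j) = 234/7 (y(j) = 3*(13*6)/7 = (3/7)*78 = 234/7)
39897 - y(g(l(6, 6))) = 39897 - 1*234/7 = 39897 - 234/7 = 279045/7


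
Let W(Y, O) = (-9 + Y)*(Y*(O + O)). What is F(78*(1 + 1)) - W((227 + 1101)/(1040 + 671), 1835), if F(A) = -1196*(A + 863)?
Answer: -3499261426244/2927521 ≈ -1.1953e+6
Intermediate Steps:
W(Y, O) = 2*O*Y*(-9 + Y) (W(Y, O) = (-9 + Y)*(Y*(2*O)) = (-9 + Y)*(2*O*Y) = 2*O*Y*(-9 + Y))
F(A) = -1032148 - 1196*A (F(A) = -1196*(863 + A) = -1032148 - 1196*A)
F(78*(1 + 1)) - W((227 + 1101)/(1040 + 671), 1835) = (-1032148 - 93288*(1 + 1)) - 2*1835*(227 + 1101)/(1040 + 671)*(-9 + (227 + 1101)/(1040 + 671)) = (-1032148 - 93288*2) - 2*1835*1328/1711*(-9 + 1328/1711) = (-1032148 - 1196*156) - 2*1835*1328*(1/1711)*(-9 + 1328*(1/1711)) = (-1032148 - 186576) - 2*1835*1328*(-9 + 1328/1711)/1711 = -1218724 - 2*1835*1328*(-14071)/(1711*1711) = -1218724 - 1*(-68578676960/2927521) = -1218724 + 68578676960/2927521 = -3499261426244/2927521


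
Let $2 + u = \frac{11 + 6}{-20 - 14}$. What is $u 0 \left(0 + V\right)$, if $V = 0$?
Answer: $0$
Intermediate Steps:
$u = - \frac{5}{2}$ ($u = -2 + \frac{11 + 6}{-20 - 14} = -2 + \frac{17}{-34} = -2 + 17 \left(- \frac{1}{34}\right) = -2 - \frac{1}{2} = - \frac{5}{2} \approx -2.5$)
$u 0 \left(0 + V\right) = - \frac{5 \cdot 0 \left(0 + 0\right)}{2} = - \frac{5 \cdot 0 \cdot 0}{2} = \left(- \frac{5}{2}\right) 0 = 0$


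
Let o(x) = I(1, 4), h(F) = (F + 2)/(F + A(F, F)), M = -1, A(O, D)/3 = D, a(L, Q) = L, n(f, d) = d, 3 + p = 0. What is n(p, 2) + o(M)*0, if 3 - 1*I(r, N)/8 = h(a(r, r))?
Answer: 2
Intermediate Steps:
p = -3 (p = -3 + 0 = -3)
A(O, D) = 3*D
h(F) = (2 + F)/(4*F) (h(F) = (F + 2)/(F + 3*F) = (2 + F)/((4*F)) = (2 + F)*(1/(4*F)) = (2 + F)/(4*F))
I(r, N) = 24 - 2*(2 + r)/r
o(x) = 18 (o(x) = 22 - 4/1 = 22 - 4*1 = 22 - 4 = 18)
n(p, 2) + o(M)*0 = 2 + 18*0 = 2 + 0 = 2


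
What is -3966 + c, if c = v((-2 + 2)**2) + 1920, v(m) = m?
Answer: -2046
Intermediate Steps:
c = 1920 (c = (-2 + 2)**2 + 1920 = 0**2 + 1920 = 0 + 1920 = 1920)
-3966 + c = -3966 + 1920 = -2046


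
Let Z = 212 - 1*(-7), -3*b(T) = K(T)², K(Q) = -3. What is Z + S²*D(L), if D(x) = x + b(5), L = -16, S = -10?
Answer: -1681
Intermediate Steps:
b(T) = -3 (b(T) = -⅓*(-3)² = -⅓*9 = -3)
D(x) = -3 + x (D(x) = x - 3 = -3 + x)
Z = 219 (Z = 212 + 7 = 219)
Z + S²*D(L) = 219 + (-10)²*(-3 - 16) = 219 + 100*(-19) = 219 - 1900 = -1681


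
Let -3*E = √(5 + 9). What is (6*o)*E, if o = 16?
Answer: -32*√14 ≈ -119.73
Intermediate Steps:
E = -√14/3 (E = -√(5 + 9)/3 = -√14/3 ≈ -1.2472)
(6*o)*E = (6*16)*(-√14/3) = 96*(-√14/3) = -32*√14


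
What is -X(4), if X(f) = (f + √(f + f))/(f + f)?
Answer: -½ - √2/4 ≈ -0.85355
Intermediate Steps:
X(f) = (f + √2*√f)/(2*f) (X(f) = (f + √(2*f))/((2*f)) = (f + √2*√f)*(1/(2*f)) = (f + √2*√f)/(2*f))
-X(4) = -(½ + √2/(2*√4)) = -(½ + (½)*√2*(½)) = -(½ + √2/4) = -½ - √2/4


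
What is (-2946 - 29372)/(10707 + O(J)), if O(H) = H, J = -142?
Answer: -32318/10565 ≈ -3.0590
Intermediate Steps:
(-2946 - 29372)/(10707 + O(J)) = (-2946 - 29372)/(10707 - 142) = -32318/10565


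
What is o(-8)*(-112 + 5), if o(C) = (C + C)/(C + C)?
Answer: -107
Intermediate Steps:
o(C) = 1 (o(C) = (2*C)/((2*C)) = (2*C)*(1/(2*C)) = 1)
o(-8)*(-112 + 5) = 1*(-112 + 5) = 1*(-107) = -107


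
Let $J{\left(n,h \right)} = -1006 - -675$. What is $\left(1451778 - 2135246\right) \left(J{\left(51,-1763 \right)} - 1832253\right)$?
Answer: $1252512521312$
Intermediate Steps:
$J{\left(n,h \right)} = -331$ ($J{\left(n,h \right)} = -1006 + 675 = -331$)
$\left(1451778 - 2135246\right) \left(J{\left(51,-1763 \right)} - 1832253\right) = \left(1451778 - 2135246\right) \left(-331 - 1832253\right) = \left(-683468\right) \left(-1832584\right) = 1252512521312$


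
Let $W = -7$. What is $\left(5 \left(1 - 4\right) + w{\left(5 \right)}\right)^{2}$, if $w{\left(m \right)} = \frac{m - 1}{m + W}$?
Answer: $289$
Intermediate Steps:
$w{\left(m \right)} = \frac{-1 + m}{-7 + m}$ ($w{\left(m \right)} = \frac{m - 1}{m - 7} = \frac{-1 + m}{-7 + m}$)
$\left(5 \left(1 - 4\right) + w{\left(5 \right)}\right)^{2} = \left(5 \left(1 - 4\right) + \frac{-1 + 5}{-7 + 5}\right)^{2} = \left(5 \left(-3\right) + \frac{1}{-2} \cdot 4\right)^{2} = \left(-15 - 2\right)^{2} = \left(-17\right)^{2} = 289$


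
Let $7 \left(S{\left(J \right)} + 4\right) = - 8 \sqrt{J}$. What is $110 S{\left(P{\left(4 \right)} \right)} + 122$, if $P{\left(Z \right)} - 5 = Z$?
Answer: $- \frac{4866}{7} \approx -695.14$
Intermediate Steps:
$P{\left(Z \right)} = 5 + Z$
$S{\left(J \right)} = -4 - \frac{8 \sqrt{J}}{7}$ ($S{\left(J \right)} = -4 + \frac{\left(-8\right) \sqrt{J}}{7} = -4 - \frac{8 \sqrt{J}}{7}$)
$110 S{\left(P{\left(4 \right)} \right)} + 122 = 110 \left(-4 - \frac{8 \sqrt{5 + 4}}{7}\right) + 122 = 110 \left(-4 - \frac{8 \sqrt{9}}{7}\right) + 122 = 110 \left(-4 - \frac{24}{7}\right) + 122 = 110 \left(- \frac{52}{7}\right) + 122 = - \frac{5720}{7} + 122 = - \frac{4866}{7}$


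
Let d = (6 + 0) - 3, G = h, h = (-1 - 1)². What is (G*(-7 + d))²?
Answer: 256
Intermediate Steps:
h = 4 (h = (-2)² = 4)
G = 4
d = 3 (d = 6 - 3 = 3)
(G*(-7 + d))² = (4*(-7 + 3))² = (4*(-4))² = (-16)² = 256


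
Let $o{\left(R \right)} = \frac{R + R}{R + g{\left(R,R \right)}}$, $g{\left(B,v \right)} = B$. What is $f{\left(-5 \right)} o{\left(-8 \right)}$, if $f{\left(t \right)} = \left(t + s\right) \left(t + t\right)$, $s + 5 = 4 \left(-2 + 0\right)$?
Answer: $180$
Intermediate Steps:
$s = -13$ ($s = -5 + 4 \left(-2 + 0\right) = -5 + 4 \left(-2\right) = -5 - 8 = -13$)
$f{\left(t \right)} = 2 t \left(-13 + t\right)$ ($f{\left(t \right)} = \left(t - 13\right) \left(t + t\right) = \left(-13 + t\right) 2 t = 2 t \left(-13 + t\right)$)
$o{\left(R \right)} = 1$ ($o{\left(R \right)} = \frac{R + R}{R + R} = \frac{2 R}{2 R} = 2 R \frac{1}{2 R} = 1$)
$f{\left(-5 \right)} o{\left(-8 \right)} = 2 \left(-5\right) \left(-13 - 5\right) 1 = 2 \left(-5\right) \left(-18\right) 1 = 180 \cdot 1 = 180$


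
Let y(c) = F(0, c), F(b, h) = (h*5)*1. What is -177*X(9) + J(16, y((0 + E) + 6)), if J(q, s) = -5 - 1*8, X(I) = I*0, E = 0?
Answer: -13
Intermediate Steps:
F(b, h) = 5*h (F(b, h) = (5*h)*1 = 5*h)
X(I) = 0
y(c) = 5*c
J(q, s) = -13 (J(q, s) = -5 - 8 = -13)
-177*X(9) + J(16, y((0 + E) + 6)) = -177*0 - 13 = 0 - 13 = -13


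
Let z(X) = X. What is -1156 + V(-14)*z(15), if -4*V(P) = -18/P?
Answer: -32503/28 ≈ -1160.8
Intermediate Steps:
V(P) = 9/(2*P) (V(P) = -(-9)/(2*P) = 9/(2*P))
-1156 + V(-14)*z(15) = -1156 + ((9/2)/(-14))*15 = -1156 + ((9/2)*(-1/14))*15 = -1156 - 9/28*15 = -1156 - 135/28 = -32503/28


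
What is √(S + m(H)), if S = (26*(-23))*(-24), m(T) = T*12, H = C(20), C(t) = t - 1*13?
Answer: 6*√401 ≈ 120.15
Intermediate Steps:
C(t) = -13 + t (C(t) = t - 13 = -13 + t)
H = 7 (H = -13 + 20 = 7)
m(T) = 12*T
S = 14352 (S = -598*(-24) = 14352)
√(S + m(H)) = √(14352 + 12*7) = √(14352 + 84) = √14436 = 6*√401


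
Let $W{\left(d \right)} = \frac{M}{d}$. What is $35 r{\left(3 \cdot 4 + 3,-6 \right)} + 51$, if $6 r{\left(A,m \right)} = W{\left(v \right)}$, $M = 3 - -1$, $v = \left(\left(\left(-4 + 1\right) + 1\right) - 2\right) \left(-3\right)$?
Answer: $\frac{953}{18} \approx 52.944$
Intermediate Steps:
$v = 12$ ($v = \left(\left(-3 + 1\right) - 2\right) \left(-3\right) = \left(-2 - 2\right) \left(-3\right) = \left(-4\right) \left(-3\right) = 12$)
$M = 4$ ($M = 3 + 1 = 4$)
$W{\left(d \right)} = \frac{4}{d}$
$r{\left(A,m \right)} = \frac{1}{18}$ ($r{\left(A,m \right)} = \frac{4 \cdot \frac{1}{12}}{6} = \frac{1}{6} \cdot \frac{1}{3} = \frac{1}{18}$)
$35 r{\left(3 \cdot 4 + 3,-6 \right)} + 51 = 35 \cdot \frac{1}{18} + 51 = \frac{35}{18} + 51 = \frac{953}{18}$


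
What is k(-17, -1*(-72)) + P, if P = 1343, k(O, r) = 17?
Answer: 1360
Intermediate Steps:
k(-17, -1*(-72)) + P = 17 + 1343 = 1360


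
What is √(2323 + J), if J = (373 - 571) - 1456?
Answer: √669 ≈ 25.865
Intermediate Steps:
J = -1654 (J = -198 - 1456 = -1654)
√(2323 + J) = √(2323 - 1654) = √669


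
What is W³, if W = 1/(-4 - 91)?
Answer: -1/857375 ≈ -1.1664e-6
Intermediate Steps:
W = -1/95 (W = 1/(-95) = -1/95 ≈ -0.010526)
W³ = (-1/95)³ = -1/857375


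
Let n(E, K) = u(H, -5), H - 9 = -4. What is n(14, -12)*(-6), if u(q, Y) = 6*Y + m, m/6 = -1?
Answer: 216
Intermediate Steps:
H = 5 (H = 9 - 4 = 5)
m = -6 (m = 6*(-1) = -6)
u(q, Y) = -6 + 6*Y (u(q, Y) = 6*Y - 6 = -6 + 6*Y)
n(E, K) = -36 (n(E, K) = -6 + 6*(-5) = -6 - 30 = -36)
n(14, -12)*(-6) = -36*(-6) = 216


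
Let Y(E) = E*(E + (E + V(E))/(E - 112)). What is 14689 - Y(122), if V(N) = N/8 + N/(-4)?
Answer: -29947/20 ≈ -1497.3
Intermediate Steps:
V(N) = -N/8 (V(N) = N*(⅛) + N*(-¼) = N/8 - N/4 = -N/8)
Y(E) = E*(E + 7*E/(8*(-112 + E))) (Y(E) = E*(E + (E - E/8)/(E - 112)) = E*(E + (7*E/8)/(-112 + E)) = E*(E + 7*E/(8*(-112 + E))))
14689 - Y(122) = 14689 - 122²*(-889/8 + 122)/(-112 + 122) = 14689 - 14884*87/(10*8) = 14689 - 1*323727/20 = 14689 - 323727/20 = -29947/20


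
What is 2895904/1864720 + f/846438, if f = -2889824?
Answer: -8345197214/4484005305 ≈ -1.8611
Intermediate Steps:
2895904/1864720 + f/846438 = 2895904/1864720 - 2889824/846438 = 2895904*(1/1864720) - 2889824*1/846438 = 16454/10595 - 1444912/423219 = -8345197214/4484005305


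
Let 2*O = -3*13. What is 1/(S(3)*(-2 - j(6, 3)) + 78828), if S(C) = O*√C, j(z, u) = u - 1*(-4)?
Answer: 105104/8285014911 - 78*√3/2761671637 ≈ 1.2637e-5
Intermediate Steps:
j(z, u) = 4 + u (j(z, u) = u + 4 = 4 + u)
O = -39/2 (O = (-3*13)/2 = (½)*(-39) = -39/2 ≈ -19.500)
S(C) = -39*√C/2
1/(S(3)*(-2 - j(6, 3)) + 78828) = 1/((-39*√3/2)*(-2 - (4 + 3)) + 78828) = 1/((-39*√3/2)*(-2 - 1*7) + 78828) = 1/((-39*√3/2)*(-2 - 7) + 78828) = 1/(-39*√3/2*(-9) + 78828) = 1/(351*√3/2 + 78828) = 1/(78828 + 351*√3/2)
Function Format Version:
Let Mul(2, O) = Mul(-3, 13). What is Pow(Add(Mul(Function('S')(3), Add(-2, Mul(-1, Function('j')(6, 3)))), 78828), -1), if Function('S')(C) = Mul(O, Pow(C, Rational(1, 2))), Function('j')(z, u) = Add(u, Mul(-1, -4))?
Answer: Add(Rational(105104, 8285014911), Mul(Rational(-78, 2761671637), Pow(3, Rational(1, 2)))) ≈ 1.2637e-5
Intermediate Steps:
Function('j')(z, u) = Add(4, u) (Function('j')(z, u) = Add(u, 4) = Add(4, u))
O = Rational(-39, 2) (O = Mul(Rational(1, 2), Mul(-3, 13)) = Mul(Rational(1, 2), -39) = Rational(-39, 2) ≈ -19.500)
Function('S')(C) = Mul(Rational(-39, 2), Pow(C, Rational(1, 2)))
Pow(Add(Mul(Function('S')(3), Add(-2, Mul(-1, Function('j')(6, 3)))), 78828), -1) = Pow(Add(Mul(Mul(Rational(-39, 2), Pow(3, Rational(1, 2))), Add(-2, Mul(-1, Add(4, 3)))), 78828), -1) = Pow(Add(Mul(Mul(Rational(-39, 2), Pow(3, Rational(1, 2))), Add(-2, Mul(-1, 7))), 78828), -1) = Pow(Add(Mul(Mul(Rational(-39, 2), Pow(3, Rational(1, 2))), Add(-2, -7)), 78828), -1) = Pow(Add(Mul(Mul(Rational(-39, 2), Pow(3, Rational(1, 2))), -9), 78828), -1) = Pow(Add(Mul(Rational(351, 2), Pow(3, Rational(1, 2))), 78828), -1) = Pow(Add(78828, Mul(Rational(351, 2), Pow(3, Rational(1, 2)))), -1)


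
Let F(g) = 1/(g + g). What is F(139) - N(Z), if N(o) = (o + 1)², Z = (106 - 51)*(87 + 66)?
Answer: -19690477567/278 ≈ -7.0829e+7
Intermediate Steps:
Z = 8415 (Z = 55*153 = 8415)
N(o) = (1 + o)²
F(g) = 1/(2*g)
F(139) - N(Z) = (½)/139 - (1 + 8415)² = (½)*(1/139) - 1*8416² = 1/278 - 1*70829056 = 1/278 - 70829056 = -19690477567/278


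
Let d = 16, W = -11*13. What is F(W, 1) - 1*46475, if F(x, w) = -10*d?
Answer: -46635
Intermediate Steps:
W = -143
F(x, w) = -160 (F(x, w) = -10*16 = -160)
F(W, 1) - 1*46475 = -160 - 1*46475 = -160 - 46475 = -46635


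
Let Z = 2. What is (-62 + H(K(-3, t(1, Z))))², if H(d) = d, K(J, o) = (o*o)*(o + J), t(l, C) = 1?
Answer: 4096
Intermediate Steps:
K(J, o) = o²*(J + o)
(-62 + H(K(-3, t(1, Z))))² = (-62 + 1²*(-3 + 1))² = (-62 + 1*(-2))² = (-62 - 2)² = (-64)² = 4096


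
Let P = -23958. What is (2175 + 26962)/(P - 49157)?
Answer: -29137/73115 ≈ -0.39851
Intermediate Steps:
(2175 + 26962)/(P - 49157) = (2175 + 26962)/(-23958 - 49157) = 29137/(-73115) = 29137*(-1/73115) = -29137/73115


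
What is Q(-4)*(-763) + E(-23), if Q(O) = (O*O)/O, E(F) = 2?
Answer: 3054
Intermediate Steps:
Q(O) = O (Q(O) = O²/O = O)
Q(-4)*(-763) + E(-23) = -4*(-763) + 2 = 3052 + 2 = 3054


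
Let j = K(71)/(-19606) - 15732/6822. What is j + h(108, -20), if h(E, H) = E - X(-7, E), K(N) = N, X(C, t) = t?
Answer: -17162553/7430674 ≈ -2.3097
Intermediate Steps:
h(E, H) = 0 (h(E, H) = E - E = 0)
j = -17162553/7430674 (j = 71/(-19606) - 15732/6822 = 71*(-1/19606) - 15732*1/6822 = -71/19606 - 874/379 = -17162553/7430674 ≈ -2.3097)
j + h(108, -20) = -17162553/7430674 + 0 = -17162553/7430674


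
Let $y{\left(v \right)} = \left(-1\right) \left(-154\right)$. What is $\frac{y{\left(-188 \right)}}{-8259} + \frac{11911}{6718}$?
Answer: $\frac{97338377}{55483962} \approx 1.7544$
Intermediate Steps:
$y{\left(v \right)} = 154$
$\frac{y{\left(-188 \right)}}{-8259} + \frac{11911}{6718} = \frac{154}{-8259} + \frac{11911}{6718} = 154 \left(- \frac{1}{8259}\right) + 11911 \cdot \frac{1}{6718} = - \frac{154}{8259} + \frac{11911}{6718} = \frac{97338377}{55483962}$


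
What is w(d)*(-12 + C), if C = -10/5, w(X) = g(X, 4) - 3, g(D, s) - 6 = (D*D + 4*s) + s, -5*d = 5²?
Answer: -672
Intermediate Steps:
d = -5 (d = -⅕*5² = -⅕*25 = -5)
g(D, s) = 6 + D² + 5*s (g(D, s) = 6 + ((D*D + 4*s) + s) = 6 + ((D² + 4*s) + s) = 6 + (D² + 5*s) = 6 + D² + 5*s)
w(X) = 23 + X² (w(X) = (6 + X² + 5*4) - 3 = (6 + X² + 20) - 3 = (26 + X²) - 3 = 23 + X²)
C = -2 (C = -10*⅕ = -2)
w(d)*(-12 + C) = (23 + (-5)²)*(-12 - 2) = (23 + 25)*(-14) = 48*(-14) = -672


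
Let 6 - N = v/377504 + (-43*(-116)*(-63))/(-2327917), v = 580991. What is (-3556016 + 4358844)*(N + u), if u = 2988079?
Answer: 18173822215656614170131/7575844648 ≈ 2.3989e+12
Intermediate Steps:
N = 131091747665/30303378592 (N = 6 - (580991/377504 + (-43*(-116)*(-63))/(-2327917)) = 6 - (580991*(1/377504) + (4988*(-63))*(-1/2327917)) = 6 - (580991/377504 - 314244*(-1/2327917)) = 6 - (580991/377504 + 10836/80273) = 6 - 1*50728523887/30303378592 = 6 - 50728523887/30303378592 = 131091747665/30303378592 ≈ 4.3260)
(-3556016 + 4358844)*(N + u) = (-3556016 + 4358844)*(131091747665/30303378592 + 2988079) = 802828*(90549020291552433/30303378592) = 18173822215656614170131/7575844648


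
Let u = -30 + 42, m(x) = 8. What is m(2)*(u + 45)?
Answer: 456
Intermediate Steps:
u = 12
m(2)*(u + 45) = 8*(12 + 45) = 8*57 = 456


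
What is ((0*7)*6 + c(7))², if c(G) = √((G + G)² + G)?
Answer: 203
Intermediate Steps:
c(G) = √(G + 4*G²) (c(G) = √((2*G)² + G) = √(4*G² + G) = √(G + 4*G²))
((0*7)*6 + c(7))² = ((0*7)*6 + √(7*(1 + 4*7)))² = (0*6 + √(7*(1 + 28)))² = (0 + √(7*29))² = (0 + √203)² = (√203)² = 203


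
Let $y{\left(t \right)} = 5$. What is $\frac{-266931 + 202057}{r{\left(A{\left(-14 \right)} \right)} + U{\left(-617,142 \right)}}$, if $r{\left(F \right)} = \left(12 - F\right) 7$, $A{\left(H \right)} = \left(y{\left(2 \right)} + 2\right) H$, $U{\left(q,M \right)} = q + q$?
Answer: $\frac{32437}{232} \approx 139.81$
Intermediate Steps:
$U{\left(q,M \right)} = 2 q$
$A{\left(H \right)} = 7 H$ ($A{\left(H \right)} = \left(5 + 2\right) H = 7 H$)
$r{\left(F \right)} = 84 - 7 F$
$\frac{-266931 + 202057}{r{\left(A{\left(-14 \right)} \right)} + U{\left(-617,142 \right)}} = \frac{-266931 + 202057}{\left(84 - 7 \cdot 7 \left(-14\right)\right) + 2 \left(-617\right)} = - \frac{64874}{\left(84 - -686\right) - 1234} = - \frac{64874}{\left(84 + 686\right) - 1234} = - \frac{64874}{770 - 1234} = - \frac{64874}{-464} = \left(-64874\right) \left(- \frac{1}{464}\right) = \frac{32437}{232}$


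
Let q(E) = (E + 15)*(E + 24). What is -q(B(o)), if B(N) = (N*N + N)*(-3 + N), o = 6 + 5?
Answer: -1156680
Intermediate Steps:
o = 11
B(N) = (-3 + N)*(N + N²) (B(N) = (N² + N)*(-3 + N) = (N + N²)*(-3 + N) = (-3 + N)*(N + N²))
q(E) = (15 + E)*(24 + E)
-q(B(o)) = -(360 + (11*(-3 + 11² - 2*11))² + 39*(11*(-3 + 11² - 2*11))) = -(360 + (11*(-3 + 121 - 22))² + 39*(11*(-3 + 121 - 22))) = -(360 + (11*96)² + 39*(11*96)) = -(360 + 1056² + 39*1056) = -(360 + 1115136 + 41184) = -1*1156680 = -1156680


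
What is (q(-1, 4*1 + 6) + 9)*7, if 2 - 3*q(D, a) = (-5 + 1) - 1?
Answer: 238/3 ≈ 79.333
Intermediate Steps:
q(D, a) = 7/3 (q(D, a) = 2/3 - ((-5 + 1) - 1)/3 = 2/3 - (-4 - 1)/3 = 2/3 - 1/3*(-5) = 2/3 + 5/3 = 7/3)
(q(-1, 4*1 + 6) + 9)*7 = (7/3 + 9)*7 = (34/3)*7 = 238/3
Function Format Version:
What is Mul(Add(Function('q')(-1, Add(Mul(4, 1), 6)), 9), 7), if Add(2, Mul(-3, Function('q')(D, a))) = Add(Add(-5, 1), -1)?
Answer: Rational(238, 3) ≈ 79.333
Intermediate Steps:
Function('q')(D, a) = Rational(7, 3) (Function('q')(D, a) = Add(Rational(2, 3), Mul(Rational(-1, 3), Add(Add(-5, 1), -1))) = Add(Rational(2, 3), Mul(Rational(-1, 3), Add(-4, -1))) = Add(Rational(2, 3), Mul(Rational(-1, 3), -5)) = Add(Rational(2, 3), Rational(5, 3)) = Rational(7, 3))
Mul(Add(Function('q')(-1, Add(Mul(4, 1), 6)), 9), 7) = Mul(Add(Rational(7, 3), 9), 7) = Mul(Rational(34, 3), 7) = Rational(238, 3)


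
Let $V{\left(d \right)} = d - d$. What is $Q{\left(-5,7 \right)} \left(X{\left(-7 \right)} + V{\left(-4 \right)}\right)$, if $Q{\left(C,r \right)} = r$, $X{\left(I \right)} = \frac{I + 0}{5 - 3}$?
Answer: $- \frac{49}{2} \approx -24.5$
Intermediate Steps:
$V{\left(d \right)} = 0$
$X{\left(I \right)} = \frac{I}{2}$
$Q{\left(-5,7 \right)} \left(X{\left(-7 \right)} + V{\left(-4 \right)}\right) = 7 \left(\frac{1}{2} \left(-7\right) + 0\right) = 7 \left(- \frac{7}{2} + 0\right) = 7 \left(- \frac{7}{2}\right) = - \frac{49}{2}$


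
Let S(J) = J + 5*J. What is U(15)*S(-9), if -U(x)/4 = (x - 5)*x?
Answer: 32400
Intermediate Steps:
S(J) = 6*J
U(x) = -4*x*(-5 + x) (U(x) = -4*(x - 5)*x = -4*(-5 + x)*x = -4*x*(-5 + x))
U(15)*S(-9) = (4*15*(5 - 1*15))*(6*(-9)) = (4*15*(5 - 15))*(-54) = (4*15*(-10))*(-54) = -600*(-54) = 32400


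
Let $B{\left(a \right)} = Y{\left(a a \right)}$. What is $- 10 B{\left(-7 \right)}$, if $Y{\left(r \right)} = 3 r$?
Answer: $-1470$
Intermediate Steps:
$B{\left(a \right)} = 3 a^{2}$ ($B{\left(a \right)} = 3 a a = 3 a^{2}$)
$- 10 B{\left(-7 \right)} = - 10 \cdot 3 \left(-7\right)^{2} = - 10 \cdot 3 \cdot 49 = \left(-10\right) 147 = -1470$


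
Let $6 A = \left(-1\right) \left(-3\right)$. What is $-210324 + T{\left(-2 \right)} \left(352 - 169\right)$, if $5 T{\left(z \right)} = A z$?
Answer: $- \frac{1051803}{5} \approx -2.1036 \cdot 10^{5}$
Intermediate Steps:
$A = \frac{1}{2}$ ($A = \frac{\left(-1\right) \left(-3\right)}{6} = \frac{1}{6} \cdot 3 = \frac{1}{2} \approx 0.5$)
$T{\left(z \right)} = \frac{z}{10}$ ($T{\left(z \right)} = \frac{\frac{1}{2} z}{5} = \frac{z}{10}$)
$-210324 + T{\left(-2 \right)} \left(352 - 169\right) = -210324 + \frac{1}{10} \left(-2\right) \left(352 - 169\right) = -210324 - \frac{183}{5} = - \frac{1051803}{5}$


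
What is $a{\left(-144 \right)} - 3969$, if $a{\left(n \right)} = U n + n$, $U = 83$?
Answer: $-16065$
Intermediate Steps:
$a{\left(n \right)} = 84 n$ ($a{\left(n \right)} = 83 n + n = 84 n$)
$a{\left(-144 \right)} - 3969 = 84 \left(-144\right) - 3969 = -12096 - 3969 = -16065$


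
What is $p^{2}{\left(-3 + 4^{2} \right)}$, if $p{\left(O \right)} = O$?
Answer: $169$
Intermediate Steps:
$p^{2}{\left(-3 + 4^{2} \right)} = \left(-3 + 4^{2}\right)^{2} = \left(-3 + 16\right)^{2} = 13^{2} = 169$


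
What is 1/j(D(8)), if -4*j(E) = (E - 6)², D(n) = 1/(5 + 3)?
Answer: -256/2209 ≈ -0.11589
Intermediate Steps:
D(n) = ⅛ (D(n) = 1/8 = ⅛)
j(E) = -(-6 + E)²/4 (j(E) = -(E - 6)²/4 = -(-6 + E)²/4)
1/j(D(8)) = 1/(-(-6 + ⅛)²/4) = 1/(-(-47/8)²/4) = 1/(-¼*2209/64) = 1/(-2209/256) = -256/2209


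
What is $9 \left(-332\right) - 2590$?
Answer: $-5578$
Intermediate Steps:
$9 \left(-332\right) - 2590 = -2988 - 2590 = -5578$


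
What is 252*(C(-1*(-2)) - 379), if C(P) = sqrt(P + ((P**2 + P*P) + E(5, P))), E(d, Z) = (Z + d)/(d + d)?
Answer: -95508 + 126*sqrt(1070)/5 ≈ -94684.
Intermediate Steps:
E(d, Z) = (Z + d)/(2*d) (E(d, Z) = (Z + d)/((2*d)) = (Z + d)*(1/(2*d)) = (Z + d)/(2*d))
C(P) = sqrt(1/2 + 2*P**2 + 11*P/10) (C(P) = sqrt(P + ((P**2 + P*P) + (1/2)*(P + 5)/5)) = sqrt(P + ((P**2 + P**2) + (1/2)*(1/5)*(5 + P))) = sqrt(P + (2*P**2 + (1/2 + P/10))) = sqrt(P + (1/2 + 2*P**2 + P/10)) = sqrt(1/2 + 2*P**2 + 11*P/10))
252*(C(-1*(-2)) - 379) = 252*(sqrt(50 + 110*(-1*(-2)) + 200*(-1*(-2))**2)/10 - 379) = 252*(sqrt(50 + 110*2 + 200*2**2)/10 - 379) = 252*(sqrt(50 + 220 + 200*4)/10 - 379) = 252*(sqrt(50 + 220 + 800)/10 - 379) = 252*(sqrt(1070)/10 - 379) = 252*(-379 + sqrt(1070)/10) = -95508 + 126*sqrt(1070)/5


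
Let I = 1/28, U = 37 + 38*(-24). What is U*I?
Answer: -125/4 ≈ -31.250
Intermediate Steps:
U = -875 (U = 37 - 912 = -875)
I = 1/28 ≈ 0.035714
U*I = -875*1/28 = -125/4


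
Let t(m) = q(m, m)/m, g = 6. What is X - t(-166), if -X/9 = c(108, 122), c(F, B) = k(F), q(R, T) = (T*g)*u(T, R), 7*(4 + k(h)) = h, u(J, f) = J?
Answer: 6252/7 ≈ 893.14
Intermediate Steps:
k(h) = -4 + h/7
q(R, T) = 6*T² (q(R, T) = (T*6)*T = (6*T)*T = 6*T²)
c(F, B) = -4 + F/7
X = -720/7 (X = -9*(-4 + (⅐)*108) = -9*(-4 + 108/7) = -9*80/7 = -720/7 ≈ -102.86)
t(m) = 6*m (t(m) = (6*m²)/m = 6*m)
X - t(-166) = -720/7 - 6*(-166) = -720/7 - 1*(-996) = -720/7 + 996 = 6252/7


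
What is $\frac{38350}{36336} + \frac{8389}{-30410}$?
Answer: $\frac{215350199}{276244440} \approx 0.77956$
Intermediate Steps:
$\frac{38350}{36336} + \frac{8389}{-30410} = 38350 \cdot \frac{1}{36336} + 8389 \left(- \frac{1}{30410}\right) = \frac{19175}{18168} - \frac{8389}{30410} = \frac{215350199}{276244440}$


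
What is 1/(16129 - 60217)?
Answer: -1/44088 ≈ -2.2682e-5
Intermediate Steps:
1/(16129 - 60217) = 1/(-44088) = -1/44088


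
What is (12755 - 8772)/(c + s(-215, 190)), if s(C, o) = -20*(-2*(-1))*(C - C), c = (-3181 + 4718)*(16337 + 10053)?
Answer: 569/5794490 ≈ 9.8197e-5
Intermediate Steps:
c = 40561430 (c = 1537*26390 = 40561430)
s(C, o) = 0 (s(C, o) = -40*0 = -20*0 = 0)
(12755 - 8772)/(c + s(-215, 190)) = (12755 - 8772)/(40561430 + 0) = 3983/40561430 = 3983*(1/40561430) = 569/5794490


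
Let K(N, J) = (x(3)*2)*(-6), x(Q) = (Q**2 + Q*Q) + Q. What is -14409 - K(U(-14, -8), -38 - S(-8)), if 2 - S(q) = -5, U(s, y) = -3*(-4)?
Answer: -14157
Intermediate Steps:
U(s, y) = 12
x(Q) = Q + 2*Q**2 (x(Q) = (Q**2 + Q**2) + Q = 2*Q**2 + Q = Q + 2*Q**2)
S(q) = 7 (S(q) = 2 - 1*(-5) = 2 + 5 = 7)
K(N, J) = -252 (K(N, J) = ((3*(1 + 2*3))*2)*(-6) = ((3*(1 + 6))*2)*(-6) = ((3*7)*2)*(-6) = (21*2)*(-6) = 42*(-6) = -252)
-14409 - K(U(-14, -8), -38 - S(-8)) = -14409 - 1*(-252) = -14409 + 252 = -14157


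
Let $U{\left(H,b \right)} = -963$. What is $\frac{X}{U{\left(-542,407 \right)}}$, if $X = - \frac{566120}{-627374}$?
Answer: $- \frac{283060}{302080581} \approx -0.00093703$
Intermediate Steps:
$X = \frac{283060}{313687}$ ($X = \left(-566120\right) \left(- \frac{1}{627374}\right) = \frac{283060}{313687} \approx 0.90236$)
$\frac{X}{U{\left(-542,407 \right)}} = \frac{283060}{313687 \left(-963\right)} = \frac{283060}{313687} \left(- \frac{1}{963}\right) = - \frac{283060}{302080581}$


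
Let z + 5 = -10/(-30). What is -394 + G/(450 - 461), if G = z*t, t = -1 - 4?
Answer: -13072/33 ≈ -396.12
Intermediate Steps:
t = -5
z = -14/3 (z = -5 - 10/(-30) = -5 - 10*(-1/30) = -5 + ⅓ = -14/3 ≈ -4.6667)
G = 70/3 (G = -14/3*(-5) = 70/3 ≈ 23.333)
-394 + G/(450 - 461) = -394 + 70/(3*(450 - 461)) = -394 + (70/3)/(-11) = -394 + (70/3)*(-1/11) = -394 - 70/33 = -13072/33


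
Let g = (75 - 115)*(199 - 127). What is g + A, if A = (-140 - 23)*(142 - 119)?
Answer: -6629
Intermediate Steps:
g = -2880 (g = -40*72 = -2880)
A = -3749 (A = -163*23 = -3749)
g + A = -2880 - 3749 = -6629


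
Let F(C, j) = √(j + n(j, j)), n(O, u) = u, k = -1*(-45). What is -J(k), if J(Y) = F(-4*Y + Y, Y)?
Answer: -3*√10 ≈ -9.4868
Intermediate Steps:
k = 45
F(C, j) = √2*√j (F(C, j) = √(j + j) = √(2*j) = √2*√j)
J(Y) = √2*√Y
-J(k) = -√2*√45 = -√2*3*√5 = -3*√10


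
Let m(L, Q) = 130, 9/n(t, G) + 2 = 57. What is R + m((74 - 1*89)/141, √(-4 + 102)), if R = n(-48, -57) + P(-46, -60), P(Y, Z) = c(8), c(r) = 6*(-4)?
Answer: 5839/55 ≈ 106.16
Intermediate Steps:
n(t, G) = 9/55 (n(t, G) = 9/(-2 + 57) = 9/55)
c(r) = -24
P(Y, Z) = -24
R = -1311/55 (R = 9/55 - 24 = -1311/55 ≈ -23.836)
R + m((74 - 1*89)/141, √(-4 + 102)) = -1311/55 + 130 = 5839/55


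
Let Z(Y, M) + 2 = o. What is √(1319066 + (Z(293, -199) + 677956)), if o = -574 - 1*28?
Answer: √1996418 ≈ 1412.9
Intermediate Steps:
o = -602 (o = -574 - 28 = -602)
Z(Y, M) = -604 (Z(Y, M) = -2 - 602 = -604)
√(1319066 + (Z(293, -199) + 677956)) = √(1319066 + (-604 + 677956)) = √(1319066 + 677352) = √1996418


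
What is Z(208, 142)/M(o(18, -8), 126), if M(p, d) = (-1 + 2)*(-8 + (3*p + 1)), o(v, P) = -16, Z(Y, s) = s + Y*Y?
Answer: -3946/5 ≈ -789.20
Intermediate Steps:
Z(Y, s) = s + Y**2
M(p, d) = -7 + 3*p (M(p, d) = 1*(-8 + (1 + 3*p)) = 1*(-7 + 3*p) = -7 + 3*p)
Z(208, 142)/M(o(18, -8), 126) = (142 + 208**2)/(-7 + 3*(-16)) = (142 + 43264)/(-7 - 48) = 43406/(-55) = 43406*(-1/55) = -3946/5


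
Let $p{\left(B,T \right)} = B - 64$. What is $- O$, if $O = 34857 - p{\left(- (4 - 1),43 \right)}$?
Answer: $-34924$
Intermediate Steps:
$p{\left(B,T \right)} = -64 + B$
$O = 34924$ ($O = 34857 - \left(-64 - \left(4 - 1\right)\right) = 34857 - \left(-64 - 3\right) = 34857 - -67 = 34857 + 67 = 34924$)
$- O = \left(-1\right) 34924 = -34924$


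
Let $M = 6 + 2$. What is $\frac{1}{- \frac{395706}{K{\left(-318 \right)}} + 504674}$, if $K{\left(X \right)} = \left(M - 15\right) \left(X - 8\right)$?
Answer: $\frac{1141}{575635181} \approx 1.9822 \cdot 10^{-6}$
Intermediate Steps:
$M = 8$
$K{\left(X \right)} = 56 - 7 X$ ($K{\left(X \right)} = \left(8 - 15\right) \left(X - 8\right) = - 7 \left(X - 8\right) = - 7 \left(-8 + X\right) = 56 - 7 X$)
$\frac{1}{- \frac{395706}{K{\left(-318 \right)}} + 504674} = \frac{1}{- \frac{395706}{56 - -2226} + 504674} = \frac{1}{- \frac{395706}{56 + 2226} + 504674} = \frac{1}{- \frac{395706}{2282} + 504674} = \frac{1}{\left(-395706\right) \frac{1}{2282} + 504674} = \frac{1}{- \frac{197853}{1141} + 504674} = \frac{1}{\frac{575635181}{1141}} = \frac{1141}{575635181}$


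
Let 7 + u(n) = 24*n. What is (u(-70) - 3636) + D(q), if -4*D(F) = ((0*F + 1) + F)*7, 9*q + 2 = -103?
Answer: -15913/3 ≈ -5304.3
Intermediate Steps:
q = -35/3 (q = -2/9 + (⅑)*(-103) = -2/9 - 103/9 = -35/3 ≈ -11.667)
u(n) = -7 + 24*n
D(F) = -7/4 - 7*F/4 (D(F) = -((0*F + 1) + F)*7/4 = -((0 + 1) + F)*7/4 = -(1 + F)*7/4 = -(7 + 7*F)/4 = -7/4 - 7*F/4)
(u(-70) - 3636) + D(q) = ((-7 + 24*(-70)) - 3636) + (-7/4 - 7/4*(-35/3)) = ((-7 - 1680) - 3636) + (-7/4 + 245/12) = (-1687 - 3636) + 56/3 = -5323 + 56/3 = -15913/3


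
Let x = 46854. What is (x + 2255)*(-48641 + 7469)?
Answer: -2021915748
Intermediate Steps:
(x + 2255)*(-48641 + 7469) = (46854 + 2255)*(-48641 + 7469) = 49109*(-41172) = -2021915748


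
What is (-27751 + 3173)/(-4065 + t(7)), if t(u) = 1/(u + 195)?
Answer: 4964756/821129 ≈ 6.0463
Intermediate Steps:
t(u) = 1/(195 + u)
(-27751 + 3173)/(-4065 + t(7)) = (-27751 + 3173)/(-4065 + 1/(195 + 7)) = -24578/(-4065 + 1/202) = -24578/(-821129/202) = -24578*(-202/821129) = 4964756/821129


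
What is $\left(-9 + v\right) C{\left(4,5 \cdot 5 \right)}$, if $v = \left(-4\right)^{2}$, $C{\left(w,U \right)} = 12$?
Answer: $84$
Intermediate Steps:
$v = 16$
$\left(-9 + v\right) C{\left(4,5 \cdot 5 \right)} = \left(-9 + 16\right) 12 = 7 \cdot 12 = 84$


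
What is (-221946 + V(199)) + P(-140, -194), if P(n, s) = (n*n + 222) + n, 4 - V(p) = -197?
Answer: -202063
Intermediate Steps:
V(p) = 201 (V(p) = 4 - 1*(-197) = 4 + 197 = 201)
P(n, s) = 222 + n + n² (P(n, s) = (n² + 222) + n = (222 + n²) + n = 222 + n + n²)
(-221946 + V(199)) + P(-140, -194) = (-221946 + 201) + (222 - 140 + (-140)²) = -221745 + (222 - 140 + 19600) = -221745 + 19682 = -202063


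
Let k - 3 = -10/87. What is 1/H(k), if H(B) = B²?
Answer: 7569/63001 ≈ 0.12014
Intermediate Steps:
k = 251/87 (k = 3 - 10/87 = 251/87 ≈ 2.8851)
1/H(k) = 1/((251/87)²) = 1/(63001/7569) = 7569/63001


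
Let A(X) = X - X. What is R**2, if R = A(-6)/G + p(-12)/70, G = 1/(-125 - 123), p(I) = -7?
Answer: 1/100 ≈ 0.010000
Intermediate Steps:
G = -1/248 (G = 1/(-248) = -1/248 ≈ -0.0040323)
A(X) = 0
R = -1/10 (R = 0/(-1/248) - 7/70 = 0*(-248) - 7*1/70 = 0 - 1/10 = -1/10 ≈ -0.10000)
R**2 = (-1/10)**2 = 1/100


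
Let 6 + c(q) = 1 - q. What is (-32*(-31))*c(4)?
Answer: -8928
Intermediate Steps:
c(q) = -5 - q (c(q) = -6 + (1 - q) = -5 - q)
(-32*(-31))*c(4) = (-32*(-31))*(-5 - 1*4) = 992*(-5 - 4) = 992*(-9) = -8928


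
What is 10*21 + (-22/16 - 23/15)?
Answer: 24851/120 ≈ 207.09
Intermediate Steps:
10*21 + (-22/16 - 23/15) = 210 + (-22*1/16 - 23*1/15) = 210 + (-11/8 - 23/15) = 210 - 349/120 = 24851/120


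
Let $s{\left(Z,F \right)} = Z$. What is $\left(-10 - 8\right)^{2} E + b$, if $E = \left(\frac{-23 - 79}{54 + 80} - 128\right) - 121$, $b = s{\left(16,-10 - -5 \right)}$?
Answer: $- \frac{5420744}{67} \approx -80907.0$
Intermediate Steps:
$b = 16$
$E = - \frac{16734}{67}$ ($E = \left(- \frac{102}{134} - 128\right) - 121 = \left(\left(-102\right) \frac{1}{134} - 128\right) - 121 = \left(- \frac{51}{67} - 128\right) - 121 = - \frac{8627}{67} - 121 = - \frac{16734}{67} \approx -249.76$)
$\left(-10 - 8\right)^{2} E + b = \left(-10 - 8\right)^{2} \left(- \frac{16734}{67}\right) + 16 = \left(-18\right)^{2} \left(- \frac{16734}{67}\right) + 16 = 324 \left(- \frac{16734}{67}\right) + 16 = - \frac{5421816}{67} + 16 = - \frac{5420744}{67}$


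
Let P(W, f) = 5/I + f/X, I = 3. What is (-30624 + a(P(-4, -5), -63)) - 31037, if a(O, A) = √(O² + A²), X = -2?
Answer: -61661 + √143509/6 ≈ -61598.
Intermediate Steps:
P(W, f) = 5/3 - f/2 (P(W, f) = 5/3 + f/(-2) = 5*(⅓) + f*(-½) = 5/3 - f/2)
a(O, A) = √(A² + O²)
(-30624 + a(P(-4, -5), -63)) - 31037 = (-30624 + √((-63)² + (5/3 - ½*(-5))²)) - 31037 = (-30624 + √(3969 + (5/3 + 5/2)²)) - 31037 = (-30624 + √(3969 + (25/6)²)) - 31037 = (-30624 + √(3969 + 625/36)) - 31037 = (-30624 + √(143509/36)) - 31037 = (-30624 + √143509/6) - 31037 = -61661 + √143509/6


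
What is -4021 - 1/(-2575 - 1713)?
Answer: -17242047/4288 ≈ -4021.0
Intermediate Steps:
-4021 - 1/(-2575 - 1713) = -4021 - 1/(-4288) = -4021 - 1*(-1/4288) = -4021 + 1/4288 = -17242047/4288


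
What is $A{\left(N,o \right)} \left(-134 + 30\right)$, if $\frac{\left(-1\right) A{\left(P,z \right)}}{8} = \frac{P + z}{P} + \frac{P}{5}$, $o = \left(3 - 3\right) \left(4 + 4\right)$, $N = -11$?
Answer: $- \frac{4992}{5} \approx -998.4$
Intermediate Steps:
$o = 0$ ($o = 0 \cdot 8 = 0$)
$A{\left(P,z \right)} = - \frac{8 P}{5} - \frac{8 \left(P + z\right)}{P}$ ($A{\left(P,z \right)} = - 8 \left(\frac{P + z}{P} + \frac{P}{5}\right) = - 8 \left(\frac{P}{5} + \frac{P + z}{P}\right) = - \frac{8 P}{5} - \frac{8 \left(P + z\right)}{P}$)
$A{\left(N,o \right)} \left(-134 + 30\right) = \left(-8 - - \frac{88}{5} - \frac{0}{-11}\right) \left(-134 + 30\right) = \left(-8 + \frac{88}{5} - 0 \left(- \frac{1}{11}\right)\right) \left(-104\right) = \left(-8 + \frac{88}{5} + 0\right) \left(-104\right) = \frac{48}{5} \left(-104\right) = - \frac{4992}{5}$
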